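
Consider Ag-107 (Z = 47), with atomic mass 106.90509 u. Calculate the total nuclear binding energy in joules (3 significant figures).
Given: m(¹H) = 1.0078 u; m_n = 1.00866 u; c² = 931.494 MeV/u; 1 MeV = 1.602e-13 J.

1.46e-10 J

The nucleus contains 47 protons and 107 − 47 = 60 neutrons.
Total constituent mass: 47 × 1.0078 + 60 × 1.00866 = 107.88620 u
The mass defect is 107.88620 − 106.90509 = 0.98111 u.
Converting to energy: 0.98111 u × 931.494 MeV/u = 913.898 MeV
In joules: 913.898 MeV × 1.602e-13 J/MeV = 1.4641e-10 J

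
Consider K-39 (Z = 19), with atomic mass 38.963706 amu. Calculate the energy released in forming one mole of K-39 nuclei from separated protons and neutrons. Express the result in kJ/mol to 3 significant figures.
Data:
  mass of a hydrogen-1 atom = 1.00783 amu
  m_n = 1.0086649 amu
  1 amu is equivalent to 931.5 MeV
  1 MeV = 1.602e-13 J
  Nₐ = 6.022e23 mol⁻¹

3.22e+10 kJ/mol

Σm = 19·m(¹H) + 20·m_n = 19.14877 + 20.1732980 = 39.3220680 amu
Mass defect Δm = 39.3220680 − 38.963706 = 0.3583620 amu
Binding energy = Δm·c² = 0.3583620 × 931.5 MeV/amu = 333.814 MeV
Per nucleus in joules: 333.814 MeV × 1.602e-13 J/MeV = 5.3477e-11 J
Per mole: 5.3477e-11 J × 6.022e23 mol⁻¹ = 3.2204e+13 J/mol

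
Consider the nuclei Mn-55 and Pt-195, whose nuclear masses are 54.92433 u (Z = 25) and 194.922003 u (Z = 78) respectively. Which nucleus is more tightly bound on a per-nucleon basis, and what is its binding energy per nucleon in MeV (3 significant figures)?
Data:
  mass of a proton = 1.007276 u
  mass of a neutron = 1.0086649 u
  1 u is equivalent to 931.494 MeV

Mn-55; 8.76 MeV/nucleon

Mn-55: Σm = 25(1.007276) + 30(1.0086649) = 55.4418470 u; Δm = 0.5175170 u; E_B = 482.064 MeV; E_B/A = 8.7648 MeV
Pt-195: Σm = 78(1.007276) + 117(1.0086649) = 196.5813213 u; Δm = 1.6593183 u; E_B = 1545.6 MeV; E_B/A = 7.926 MeV
Mn-55 has the higher binding energy per nucleon, so it is the more tightly bound nucleus.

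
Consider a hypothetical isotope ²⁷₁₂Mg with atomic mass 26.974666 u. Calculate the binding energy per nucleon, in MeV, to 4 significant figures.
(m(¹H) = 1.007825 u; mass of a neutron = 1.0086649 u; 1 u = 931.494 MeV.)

8.598 MeV/nucleon

Z = 12, so N = A − Z = 27 − 12 = 15.
Mass of separated nucleons = 12(1.007825) + 15(1.0086649) = 12.093900 + 15.1299735 = 27.2238735 u
The mass defect is 27.2238735 − 26.974666 = 0.2492075 u.
Binding energy = Δm·c² = 0.2492075 × 931.494 MeV/u = 232.135 MeV
BE/A = 232.135 MeV / 27 = 8.598 MeV/nucleon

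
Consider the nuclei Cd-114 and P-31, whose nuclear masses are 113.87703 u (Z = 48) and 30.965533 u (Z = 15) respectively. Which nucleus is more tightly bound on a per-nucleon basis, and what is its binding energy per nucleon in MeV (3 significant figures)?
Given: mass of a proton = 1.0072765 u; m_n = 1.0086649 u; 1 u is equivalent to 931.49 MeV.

Cd-114; 8.53 MeV/nucleon

Cd-114: Σm = 48(1.0072765) + 66(1.0086649) = 114.9211554 u; Δm = 1.0441254 u; E_B = 972.592 MeV; E_B/A = 8.532 MeV
P-31: Σm = 15(1.0072765) + 16(1.0086649) = 31.2477859 u; Δm = 0.2822529 u; E_B = 262.92 MeV; E_B/A = 8.481 MeV
Cd-114 has the higher binding energy per nucleon, so it is the more tightly bound nucleus.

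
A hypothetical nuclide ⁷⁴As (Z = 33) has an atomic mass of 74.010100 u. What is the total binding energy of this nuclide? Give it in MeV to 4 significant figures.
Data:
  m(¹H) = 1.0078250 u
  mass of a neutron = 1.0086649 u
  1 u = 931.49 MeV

The nucleus contains 33 protons and 74 − 33 = 41 neutrons.
Total constituent mass: 33 × 1.0078250 + 41 × 1.0086649 = 74.6134859 u
Δm = 74.6134859 − 74.010100 = 0.6033859 u
Converting to energy: 0.6033859 u × 931.49 MeV/u = 562.048 MeV

562.0 MeV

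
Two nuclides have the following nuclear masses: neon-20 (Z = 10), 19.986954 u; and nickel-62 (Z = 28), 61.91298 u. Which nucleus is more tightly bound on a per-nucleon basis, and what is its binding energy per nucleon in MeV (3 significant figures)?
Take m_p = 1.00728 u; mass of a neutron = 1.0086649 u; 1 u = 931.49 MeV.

neon-20: Σm = 10(1.00728) + 10(1.0086649) = 20.1594490 u; Δm = 0.1724950 u; E_B = 160.68 MeV; E_B/A = 8.034 MeV
nickel-62: Σm = 28(1.00728) + 34(1.0086649) = 62.4984466 u; Δm = 0.5854666 u; E_B = 545.36 MeV; E_B/A = 8.796 MeV
nickel-62 has the higher binding energy per nucleon, so it is the more tightly bound nucleus.

nickel-62; 8.80 MeV/nucleon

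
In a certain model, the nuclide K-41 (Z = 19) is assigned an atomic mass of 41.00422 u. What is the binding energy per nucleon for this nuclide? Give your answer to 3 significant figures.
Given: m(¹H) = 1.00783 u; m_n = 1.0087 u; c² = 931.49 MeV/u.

The nucleus contains 19 protons and 41 − 19 = 22 neutrons.
Σm = 19·m(¹H) + 22·m_n = 19.14877 + 22.1914 = 41.34017 u
Δm = 41.34017 − 41.00422 = 0.33595 u
Converting to energy: 0.33595 u × 931.49 MeV/u = 312.934 MeV
BE/A = 312.934 MeV / 41 = 7.633 MeV/nucleon

7.63 MeV/nucleon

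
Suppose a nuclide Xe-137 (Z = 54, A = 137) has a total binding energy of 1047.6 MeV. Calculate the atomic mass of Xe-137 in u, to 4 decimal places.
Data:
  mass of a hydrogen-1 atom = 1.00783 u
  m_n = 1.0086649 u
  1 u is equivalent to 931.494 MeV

137.0174 u

Mass defect = 1047.6 MeV / (931.494 MeV/u) = 1.124645 u
Constituent mass = 54(1.00783) + 83(1.0086649) = 138.1420067 u
Atomic mass = 138.1420067 − 1.124645 = 137.0173617 u ≈ 137.0174 u (to 4 decimal places)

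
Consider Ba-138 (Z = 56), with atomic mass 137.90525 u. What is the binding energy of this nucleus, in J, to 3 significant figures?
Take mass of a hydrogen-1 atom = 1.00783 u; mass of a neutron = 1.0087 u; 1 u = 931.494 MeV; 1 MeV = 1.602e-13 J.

The nucleus contains 56 protons and 138 − 56 = 82 neutrons.
Σm = 56·m(¹H) + 82·m_n = 56.43848 + 82.7134 = 139.15188 u
Δm = 139.15188 − 137.90525 = 1.24663 u
Converting to energy: 1.24663 u × 931.494 MeV/u = 1161.23 MeV
In joules: 1161.23 MeV × 1.602e-13 J/MeV = 1.8603e-10 J

1.86e-10 J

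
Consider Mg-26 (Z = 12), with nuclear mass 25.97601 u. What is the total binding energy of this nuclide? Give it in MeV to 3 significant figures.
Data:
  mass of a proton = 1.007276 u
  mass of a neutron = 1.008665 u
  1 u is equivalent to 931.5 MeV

217 MeV

Σm = 12·m_p + 14·m_n = 12.087312 + 14.121310 = 26.208622 u
Δm = 26.208622 − 25.97601 = 0.232612 u
Binding energy = Δm·c² = 0.232612 × 931.5 MeV/u = 216.678 MeV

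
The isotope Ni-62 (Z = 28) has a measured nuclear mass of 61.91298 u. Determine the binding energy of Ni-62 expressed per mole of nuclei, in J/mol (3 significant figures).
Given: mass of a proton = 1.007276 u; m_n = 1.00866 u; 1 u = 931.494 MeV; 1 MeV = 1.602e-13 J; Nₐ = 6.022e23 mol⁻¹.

5.26e+13 J/mol

The nucleus contains 28 protons and 62 − 28 = 34 neutrons.
Total constituent mass: 28 × 1.007276 + 34 × 1.00866 = 62.498168 u
The mass defect is 62.498168 − 61.91298 = 0.585188 u.
Binding energy = Δm·c² = 0.585188 × 931.494 MeV/u = 545.099 MeV
Per nucleus in joules: 545.099 MeV × 1.602e-13 J/MeV = 8.7325e-11 J
Per mole: 8.7325e-11 J × 6.022e23 mol⁻¹ = 5.2587e+13 J/mol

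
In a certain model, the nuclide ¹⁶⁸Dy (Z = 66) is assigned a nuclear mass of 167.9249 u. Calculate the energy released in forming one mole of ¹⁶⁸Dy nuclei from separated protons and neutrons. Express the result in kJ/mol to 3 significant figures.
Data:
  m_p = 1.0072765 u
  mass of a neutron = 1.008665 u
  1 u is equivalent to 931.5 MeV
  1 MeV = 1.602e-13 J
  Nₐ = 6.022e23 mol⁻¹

1.29e+11 kJ/mol

Mass of separated nucleons = 66(1.0072765) + 102(1.008665) = 66.4802490 + 102.883830 = 169.3640790 u
Δm = 169.3640790 − 167.9249 = 1.4391790 u
Binding energy = Δm·c² = 1.4391790 × 931.5 MeV/u = 1340.60 MeV
Per nucleus in joules: 1340.60 MeV × 1.602e-13 J/MeV = 2.1476e-10 J
Per mole: 2.1476e-10 J × 6.022e23 mol⁻¹ = 1.2933e+14 J/mol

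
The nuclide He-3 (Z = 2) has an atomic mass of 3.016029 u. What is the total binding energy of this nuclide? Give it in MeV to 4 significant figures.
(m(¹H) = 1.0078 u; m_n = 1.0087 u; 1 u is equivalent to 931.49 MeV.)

7.704 MeV

Σm = 2·m(¹H) + 1·m_n = 2.0156 + 1.0087 = 3.0243 u
Δm = 3.0243 − 3.016029 = 0.008271 u
Binding energy = Δm·c² = 0.008271 × 931.49 MeV/u = 7.70435 MeV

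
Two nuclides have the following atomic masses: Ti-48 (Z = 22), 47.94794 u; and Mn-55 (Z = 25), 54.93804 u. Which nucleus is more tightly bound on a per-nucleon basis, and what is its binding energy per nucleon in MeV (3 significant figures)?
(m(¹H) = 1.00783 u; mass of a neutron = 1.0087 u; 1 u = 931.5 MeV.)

Mn-55; 8.79 MeV/nucleon

Ti-48: Σm = 22(1.00783) + 26(1.0087) = 48.39846 u; Δm = 0.45052 u; E_B = 419.66 MeV; E_B/A = 8.743 MeV
Mn-55: Σm = 25(1.00783) + 30(1.0087) = 55.45675 u; Δm = 0.51871 u; E_B = 483.18 MeV; E_B/A = 8.785 MeV
Mn-55 has the higher binding energy per nucleon, so it is the more tightly bound nucleus.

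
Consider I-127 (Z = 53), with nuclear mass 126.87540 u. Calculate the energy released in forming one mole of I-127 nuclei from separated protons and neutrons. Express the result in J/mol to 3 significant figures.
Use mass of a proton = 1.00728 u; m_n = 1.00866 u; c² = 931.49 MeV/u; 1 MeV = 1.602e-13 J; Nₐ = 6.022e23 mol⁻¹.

1.03e+14 J/mol

With 53 protons and 74 neutrons (A = 127):
Total constituent mass: 53 × 1.00728 + 74 × 1.00866 = 128.02668 u
Mass defect Δm = 128.02668 − 126.87540 = 1.15128 u
Converting to energy: 1.15128 u × 931.49 MeV/u = 1072.41 MeV
Per nucleus in joules: 1072.41 MeV × 1.602e-13 J/MeV = 1.7180e-10 J
Per mole: 1.7180e-10 J × 6.022e23 mol⁻¹ = 1.0346e+14 J/mol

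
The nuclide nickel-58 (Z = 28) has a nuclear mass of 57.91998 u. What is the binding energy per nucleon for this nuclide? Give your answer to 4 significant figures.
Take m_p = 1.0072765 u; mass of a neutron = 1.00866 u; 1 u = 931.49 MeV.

With 28 protons and 30 neutrons (A = 58):
Σm = 28·m_p + 30·m_n = 28.2037420 + 30.25980 = 58.4635420 u
The mass defect is 58.4635420 − 57.91998 = 0.5435620 u.
Binding energy = Δm·c² = 0.5435620 × 931.49 MeV/u = 506.323 MeV
BE/A = 506.323 MeV / 58 = 8.730 MeV/nucleon

8.730 MeV/nucleon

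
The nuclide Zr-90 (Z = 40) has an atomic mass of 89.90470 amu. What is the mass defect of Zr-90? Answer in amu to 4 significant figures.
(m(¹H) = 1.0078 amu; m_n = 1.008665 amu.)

The nucleus contains 40 protons and 90 − 40 = 50 neutrons.
Σm = 40·m(¹H) + 50·m_n = 40.3120 + 50.433250 = 90.745250 amu
The mass defect is 90.745250 − 89.90470 = 0.840550 amu.

0.8406 amu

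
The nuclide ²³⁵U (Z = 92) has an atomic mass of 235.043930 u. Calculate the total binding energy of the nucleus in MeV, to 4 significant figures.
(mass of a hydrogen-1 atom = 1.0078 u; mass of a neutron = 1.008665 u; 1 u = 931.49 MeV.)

1782 MeV

The nucleus contains 92 protons and 235 − 92 = 143 neutrons.
Total constituent mass: 92 × 1.0078 + 143 × 1.008665 = 236.956695 u
Δm = 236.956695 − 235.043930 = 1.912765 u
Binding energy = Δm·c² = 1.912765 × 931.49 MeV/u = 1781.72 MeV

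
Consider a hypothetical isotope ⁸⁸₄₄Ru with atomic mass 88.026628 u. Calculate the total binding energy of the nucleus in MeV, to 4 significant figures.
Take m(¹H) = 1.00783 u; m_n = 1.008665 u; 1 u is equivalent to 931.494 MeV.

Mass of separated nucleons = 44(1.00783) + 44(1.008665) = 44.34452 + 44.381260 = 88.725780 u
Mass defect Δm = 88.725780 − 88.026628 = 0.699152 u
Binding energy = Δm·c² = 0.699152 × 931.494 MeV/u = 651.256 MeV

651.3 MeV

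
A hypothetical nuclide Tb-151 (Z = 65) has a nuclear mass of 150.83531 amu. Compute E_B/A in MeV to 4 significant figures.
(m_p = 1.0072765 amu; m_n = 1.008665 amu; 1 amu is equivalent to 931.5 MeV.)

8.531 MeV/nucleon

With 65 protons and 86 neutrons (A = 151):
Mass of separated nucleons = 65(1.0072765) + 86(1.008665) = 65.4729725 + 86.745190 = 152.2181625 amu
Δm = 152.2181625 − 150.83531 = 1.3828525 amu
E_B = 1.3828525 × 931.5 = 1288.13 MeV
Per nucleon: 1288.13 / 151 = 8.531 MeV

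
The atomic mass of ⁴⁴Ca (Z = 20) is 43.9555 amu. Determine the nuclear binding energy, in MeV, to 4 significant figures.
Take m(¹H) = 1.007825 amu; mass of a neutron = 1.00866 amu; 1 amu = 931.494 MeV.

380.8 MeV

Total constituent mass: 20 × 1.007825 + 24 × 1.00866 = 44.364340 amu
The mass defect is 44.364340 − 43.9555 = 0.408840 amu.
Converting to energy: 0.408840 amu × 931.494 MeV/amu = 380.832 MeV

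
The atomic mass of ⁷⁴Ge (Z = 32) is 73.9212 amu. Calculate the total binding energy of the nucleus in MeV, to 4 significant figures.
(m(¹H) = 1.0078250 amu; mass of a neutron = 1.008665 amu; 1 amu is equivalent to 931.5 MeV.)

Z = 32, so N = A − Z = 74 − 32 = 42.
Total constituent mass: 32 × 1.0078250 + 42 × 1.008665 = 74.6143300 amu
Mass defect Δm = 74.6143300 − 73.9212 = 0.6931300 amu
Binding energy = Δm·c² = 0.6931300 × 931.5 MeV/amu = 645.651 MeV

645.7 MeV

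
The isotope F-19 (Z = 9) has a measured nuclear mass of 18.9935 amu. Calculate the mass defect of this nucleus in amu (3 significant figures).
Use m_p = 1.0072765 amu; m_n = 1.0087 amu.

0.159 amu

The nucleus contains 9 protons and 19 − 9 = 10 neutrons.
Total constituent mass: 9 × 1.0072765 + 10 × 1.0087 = 19.1524885 amu
The mass defect is 19.1524885 − 18.9935 = 0.1589885 amu.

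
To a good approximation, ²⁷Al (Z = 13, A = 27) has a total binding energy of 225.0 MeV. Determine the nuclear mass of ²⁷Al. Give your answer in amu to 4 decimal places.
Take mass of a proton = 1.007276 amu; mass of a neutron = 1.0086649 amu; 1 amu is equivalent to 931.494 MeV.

Mass defect = 225.0 MeV / (931.494 MeV/amu) = 0.241547 amu
Constituent mass = 13(1.007276) + 14(1.0086649) = 27.2158966 amu
Nuclear mass = 27.2158966 − 0.241547 = 26.9743496 amu ≈ 26.9743 amu (to 4 decimal places)

26.9743 amu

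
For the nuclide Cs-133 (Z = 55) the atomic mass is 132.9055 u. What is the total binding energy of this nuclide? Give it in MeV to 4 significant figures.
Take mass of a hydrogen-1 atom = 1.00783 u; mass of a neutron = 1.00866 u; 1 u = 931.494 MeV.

1118 MeV

The nucleus contains 55 protons and 133 − 55 = 78 neutrons.
Σm = 55·m(¹H) + 78·m_n = 55.43065 + 78.67548 = 134.10613 u
Δm = 134.10613 − 132.9055 = 1.20063 u
Converting to energy: 1.20063 u × 931.494 MeV/u = 1118.38 MeV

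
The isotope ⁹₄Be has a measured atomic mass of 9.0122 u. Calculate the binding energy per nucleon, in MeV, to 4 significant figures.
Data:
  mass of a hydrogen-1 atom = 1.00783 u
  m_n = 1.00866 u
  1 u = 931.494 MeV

6.460 MeV/nucleon

Σm = 4·m(¹H) + 5·m_n = 4.03132 + 5.04330 = 9.07462 u
Δm = 9.07462 − 9.0122 = 0.06242 u
Converting to energy: 0.06242 u × 931.494 MeV/u = 58.1439 MeV
Dividing by A = 9 gives 6.460 MeV per nucleon.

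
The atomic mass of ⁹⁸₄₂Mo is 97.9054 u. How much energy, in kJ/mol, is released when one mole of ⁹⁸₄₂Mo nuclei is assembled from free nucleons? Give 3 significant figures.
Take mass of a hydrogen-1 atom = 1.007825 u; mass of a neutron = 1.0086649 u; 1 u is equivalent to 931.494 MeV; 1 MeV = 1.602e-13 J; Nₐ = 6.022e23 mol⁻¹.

Z = 42, so N = A − Z = 98 − 42 = 56.
Total constituent mass: 42 × 1.007825 + 56 × 1.0086649 = 98.8138844 u
Δm = 98.8138844 − 97.9054 = 0.9084844 u
Converting to energy: 0.9084844 u × 931.494 MeV/u = 846.248 MeV
Per nucleus in joules: 846.248 MeV × 1.602e-13 J/MeV = 1.3557e-10 J
Per mole: 1.3557e-10 J × 6.022e23 mol⁻¹ = 8.1640e+13 J/mol

8.16e+10 kJ/mol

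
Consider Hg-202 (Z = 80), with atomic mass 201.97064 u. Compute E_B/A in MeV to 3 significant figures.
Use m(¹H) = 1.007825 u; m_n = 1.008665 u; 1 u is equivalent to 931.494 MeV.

With 80 protons and 122 neutrons (A = 202):
Σm = 80·m(¹H) + 122·m_n = 80.626000 + 123.057130 = 203.683130 u
Mass defect Δm = 203.683130 − 201.97064 = 1.712490 u
E_B = 1.712490 × 931.494 = 1595.17 MeV
Per nucleon: 1595.17 / 202 = 7.897 MeV

7.90 MeV/nucleon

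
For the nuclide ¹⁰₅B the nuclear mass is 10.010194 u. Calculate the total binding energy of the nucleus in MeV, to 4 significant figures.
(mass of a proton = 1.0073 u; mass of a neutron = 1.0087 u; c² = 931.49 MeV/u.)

65.02 MeV

Σm = 5·m_p + 5·m_n = 5.0365 + 5.0435 = 10.0800 u
The mass defect is 10.0800 − 10.010194 = 0.069806 u.
Converting to energy: 0.069806 u × 931.49 MeV/u = 65.0236 MeV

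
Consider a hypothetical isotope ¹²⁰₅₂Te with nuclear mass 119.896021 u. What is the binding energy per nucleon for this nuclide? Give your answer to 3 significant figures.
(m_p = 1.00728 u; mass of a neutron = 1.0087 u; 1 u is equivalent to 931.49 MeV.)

Total constituent mass: 52 × 1.00728 + 68 × 1.0087 = 120.97016 u
Δm = 120.97016 − 119.896021 = 1.074139 u
Converting to energy: 1.074139 u × 931.49 MeV/u = 1000.55 MeV
BE/A = 1000.55 MeV / 120 = 8.338 MeV/nucleon

8.34 MeV/nucleon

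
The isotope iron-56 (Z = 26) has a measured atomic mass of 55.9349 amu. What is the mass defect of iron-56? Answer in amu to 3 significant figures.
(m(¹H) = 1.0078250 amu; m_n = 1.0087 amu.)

With 26 protons and 30 neutrons (A = 56):
Σm = 26·m(¹H) + 30·m_n = 26.2034500 + 30.2610 = 56.4644500 amu
Mass defect Δm = 56.4644500 − 55.9349 = 0.5295500 amu

0.530 amu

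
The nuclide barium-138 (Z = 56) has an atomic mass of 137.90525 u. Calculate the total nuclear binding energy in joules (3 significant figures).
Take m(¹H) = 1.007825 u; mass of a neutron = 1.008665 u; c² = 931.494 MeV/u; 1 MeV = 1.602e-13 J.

1.86e-10 J

Mass of separated nucleons = 56(1.007825) + 82(1.008665) = 56.438200 + 82.710530 = 139.148730 u
Mass defect Δm = 139.148730 − 137.90525 = 1.243480 u
E_B = 1.243480 × 931.494 = 1158.29 MeV
In joules: 1158.29 MeV × 1.602e-13 J/MeV = 1.8556e-10 J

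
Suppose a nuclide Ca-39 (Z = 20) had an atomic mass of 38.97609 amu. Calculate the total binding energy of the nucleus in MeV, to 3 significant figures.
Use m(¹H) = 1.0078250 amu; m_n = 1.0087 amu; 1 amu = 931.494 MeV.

322 MeV

Mass of separated nucleons = 20(1.0078250) + 19(1.0087) = 20.1565000 + 19.1653 = 39.3218000 amu
Mass defect Δm = 39.3218000 − 38.97609 = 0.3457100 amu
Binding energy = Δm·c² = 0.3457100 × 931.494 MeV/amu = 322.027 MeV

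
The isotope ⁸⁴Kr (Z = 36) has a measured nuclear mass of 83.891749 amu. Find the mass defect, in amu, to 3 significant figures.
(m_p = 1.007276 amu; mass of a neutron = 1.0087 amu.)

0.788 amu

The nucleus contains 36 protons and 84 − 36 = 48 neutrons.
Mass of separated nucleons = 36(1.007276) + 48(1.0087) = 36.261936 + 48.4176 = 84.679536 amu
Δm = 84.679536 − 83.891749 = 0.787787 amu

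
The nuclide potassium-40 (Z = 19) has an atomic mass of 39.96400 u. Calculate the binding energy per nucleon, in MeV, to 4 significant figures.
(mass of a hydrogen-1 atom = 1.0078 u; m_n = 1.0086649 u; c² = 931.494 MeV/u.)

8.527 MeV/nucleon

Z = 19, so N = A − Z = 40 − 19 = 21.
Mass of separated nucleons = 19(1.0078) + 21(1.0086649) = 19.1482 + 21.1819629 = 40.3301629 u
The mass defect is 40.3301629 − 39.96400 = 0.3661629 u.
E_B = 0.3661629 × 931.494 = 341.079 MeV
Per nucleon: 341.079 / 40 = 8.527 MeV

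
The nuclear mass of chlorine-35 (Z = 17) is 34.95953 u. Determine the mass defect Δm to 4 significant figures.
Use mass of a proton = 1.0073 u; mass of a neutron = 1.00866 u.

The nucleus contains 17 protons and 35 − 17 = 18 neutrons.
Σm = 17·m_p + 18·m_n = 17.1241 + 18.15588 = 35.27998 u
Δm = 35.27998 − 34.95953 = 0.32045 u

0.3205 u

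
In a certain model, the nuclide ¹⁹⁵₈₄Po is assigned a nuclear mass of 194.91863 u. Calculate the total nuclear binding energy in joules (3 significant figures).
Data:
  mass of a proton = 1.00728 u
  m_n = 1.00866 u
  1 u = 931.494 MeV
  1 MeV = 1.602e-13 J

2.47e-10 J

With 84 protons and 111 neutrons (A = 195):
Mass of separated nucleons = 84(1.00728) + 111(1.00866) = 84.61152 + 111.96126 = 196.57278 u
Δm = 196.57278 − 194.91863 = 1.65415 u
Converting to energy: 1.65415 u × 931.494 MeV/u = 1540.83 MeV
In joules: 1540.83 MeV × 1.602e-13 J/MeV = 2.4684e-10 J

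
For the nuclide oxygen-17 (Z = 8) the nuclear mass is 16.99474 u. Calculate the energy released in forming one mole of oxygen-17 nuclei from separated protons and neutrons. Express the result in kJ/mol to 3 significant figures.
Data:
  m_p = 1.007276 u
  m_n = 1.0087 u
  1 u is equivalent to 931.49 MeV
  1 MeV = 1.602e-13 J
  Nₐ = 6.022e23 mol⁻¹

With 8 protons and 9 neutrons (A = 17):
Mass of separated nucleons = 8(1.007276) + 9(1.0087) = 8.058208 + 9.0783 = 17.136508 u
Mass defect Δm = 17.136508 − 16.99474 = 0.141768 u
E_B = 0.141768 × 931.49 = 132.055 MeV
Per nucleus in joules: 132.055 MeV × 1.602e-13 J/MeV = 2.1155e-11 J
Per mole: 2.1155e-11 J × 6.022e23 mol⁻¹ = 1.2740e+13 J/mol

1.27e+10 kJ/mol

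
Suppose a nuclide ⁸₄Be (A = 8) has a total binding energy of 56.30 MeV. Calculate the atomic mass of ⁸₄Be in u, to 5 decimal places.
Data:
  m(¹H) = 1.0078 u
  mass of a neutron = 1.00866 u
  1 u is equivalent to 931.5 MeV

Mass defect = 56.30 MeV / (931.5 MeV/u) = 0.0604402 u
Constituent mass = 4(1.0078) + 4(1.00866) = 8.06584 u
Atomic mass = 8.06584 − 0.0604402 = 8.0053998 u ≈ 8.00540 u (to 5 decimal places)

8.00540 u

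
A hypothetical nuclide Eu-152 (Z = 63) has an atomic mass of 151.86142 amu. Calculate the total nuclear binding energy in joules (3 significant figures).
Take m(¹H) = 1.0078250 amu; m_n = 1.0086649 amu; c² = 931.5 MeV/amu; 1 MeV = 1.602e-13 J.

With 63 protons and 89 neutrons (A = 152):
Total constituent mass: 63 × 1.0078250 + 89 × 1.0086649 = 153.2641511 amu
Mass defect Δm = 153.2641511 − 151.86142 = 1.4027311 amu
E_B = 1.4027311 × 931.5 = 1306.64 MeV
In joules: 1306.64 MeV × 1.602e-13 J/MeV = 2.0932e-10 J

2.09e-10 J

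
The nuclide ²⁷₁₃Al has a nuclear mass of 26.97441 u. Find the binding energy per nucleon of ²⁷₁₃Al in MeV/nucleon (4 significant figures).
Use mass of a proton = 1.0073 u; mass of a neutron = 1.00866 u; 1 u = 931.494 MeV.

Mass of separated nucleons = 13(1.0073) + 14(1.00866) = 13.0949 + 14.12124 = 27.21614 u
The mass defect is 27.21614 − 26.97441 = 0.24173 u.
E_B = 0.24173 × 931.494 = 225.170 MeV
Dividing by A = 27 gives 8.340 MeV per nucleon.

8.340 MeV/nucleon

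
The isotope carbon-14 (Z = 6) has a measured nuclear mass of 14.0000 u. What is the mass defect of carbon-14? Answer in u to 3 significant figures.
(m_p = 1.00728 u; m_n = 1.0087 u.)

Z = 6, so N = A − Z = 14 − 6 = 8.
Σm = 6·m_p + 8·m_n = 6.04368 + 8.0696 = 14.11328 u
The mass defect is 14.11328 − 14.0000 = 0.11328 u.

0.113 u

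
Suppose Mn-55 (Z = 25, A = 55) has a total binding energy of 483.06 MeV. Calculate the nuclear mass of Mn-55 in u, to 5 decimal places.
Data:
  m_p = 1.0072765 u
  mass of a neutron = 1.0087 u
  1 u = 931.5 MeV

54.92433 u

Mass defect = 483.06 MeV / (931.5 MeV/u) = 0.5185829 u
Constituent mass = 25(1.0072765) + 30(1.0087) = 55.4429125 u
Nuclear mass = 55.4429125 − 0.5185829 = 54.9243296 u ≈ 54.92433 u (to 5 decimal places)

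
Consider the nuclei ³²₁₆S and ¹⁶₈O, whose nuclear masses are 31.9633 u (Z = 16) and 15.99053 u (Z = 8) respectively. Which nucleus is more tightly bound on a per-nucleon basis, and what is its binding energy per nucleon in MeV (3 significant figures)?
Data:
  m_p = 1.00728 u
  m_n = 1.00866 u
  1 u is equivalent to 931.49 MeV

³²₁₆S: Σm = 16(1.00728) + 16(1.00866) = 32.25504 u; Δm = 0.29174 u; E_B = 271.75 MeV; E_B/A = 8.492 MeV
¹⁶₈O: Σm = 8(1.00728) + 8(1.00866) = 16.12752 u; Δm = 0.13699 u; E_B = 127.60 MeV; E_B/A = 7.975 MeV
³²₁₆S has the higher binding energy per nucleon, so it is the more tightly bound nucleus.

³²₁₆S; 8.49 MeV/nucleon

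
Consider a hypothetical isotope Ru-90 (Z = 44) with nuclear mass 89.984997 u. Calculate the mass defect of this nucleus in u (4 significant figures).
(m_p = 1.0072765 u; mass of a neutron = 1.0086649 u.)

Z = 44, so N = A − Z = 90 − 44 = 46.
Total constituent mass: 44 × 1.0072765 + 46 × 1.0086649 = 90.7187514 u
Δm = 90.7187514 − 89.984997 = 0.7337544 u

0.7338 u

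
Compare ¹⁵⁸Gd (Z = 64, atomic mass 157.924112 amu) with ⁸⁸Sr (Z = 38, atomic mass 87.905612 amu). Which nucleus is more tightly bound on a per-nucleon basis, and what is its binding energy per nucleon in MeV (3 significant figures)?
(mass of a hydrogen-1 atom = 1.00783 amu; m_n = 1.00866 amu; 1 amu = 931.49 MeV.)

¹⁵⁸Gd: Σm = 64(1.00783) + 94(1.00866) = 159.31516 amu; Δm = 1.391048 amu; E_B = 1295.7 MeV; E_B/A = 8.201 MeV
⁸⁸Sr: Σm = 38(1.00783) + 50(1.00866) = 88.73054 amu; Δm = 0.824928 amu; E_B = 768.41 MeV; E_B/A = 8.732 MeV
⁸⁸Sr has the higher binding energy per nucleon, so it is the more tightly bound nucleus.

⁸⁸Sr; 8.73 MeV/nucleon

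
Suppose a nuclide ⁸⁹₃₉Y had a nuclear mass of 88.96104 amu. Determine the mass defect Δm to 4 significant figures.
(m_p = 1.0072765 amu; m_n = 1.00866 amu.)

The nucleus contains 39 protons and 89 − 39 = 50 neutrons.
Σm = 39·m_p + 50·m_n = 39.2837835 + 50.43300 = 89.7167835 amu
The mass defect is 89.7167835 − 88.96104 = 0.7557435 amu.

0.7557 amu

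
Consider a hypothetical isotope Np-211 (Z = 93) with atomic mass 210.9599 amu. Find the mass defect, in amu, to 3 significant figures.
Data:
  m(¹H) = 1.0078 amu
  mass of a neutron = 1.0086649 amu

The nucleus contains 93 protons and 211 − 93 = 118 neutrons.
Mass of separated nucleons = 93(1.0078) + 118(1.0086649) = 93.7254 + 119.0224582 = 212.7478582 amu
The mass defect is 212.7478582 − 210.9599 = 1.7879582 amu.

1.79 amu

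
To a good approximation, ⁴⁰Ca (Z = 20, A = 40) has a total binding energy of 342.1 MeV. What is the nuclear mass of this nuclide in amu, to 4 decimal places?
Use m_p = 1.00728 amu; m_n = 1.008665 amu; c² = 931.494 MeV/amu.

39.9516 amu

Mass defect = 342.1 MeV / (931.494 MeV/amu) = 0.367259 amu
Constituent mass = 20(1.00728) + 20(1.008665) = 40.318900 amu
Nuclear mass = 40.318900 − 0.367259 = 39.951641 amu ≈ 39.9516 amu (to 4 decimal places)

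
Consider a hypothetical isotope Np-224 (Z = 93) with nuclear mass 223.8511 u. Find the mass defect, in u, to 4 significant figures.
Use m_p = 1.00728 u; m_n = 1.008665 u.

Total constituent mass: 93 × 1.00728 + 131 × 1.008665 = 225.812155 u
Δm = 225.812155 − 223.8511 = 1.961055 u

1.961 u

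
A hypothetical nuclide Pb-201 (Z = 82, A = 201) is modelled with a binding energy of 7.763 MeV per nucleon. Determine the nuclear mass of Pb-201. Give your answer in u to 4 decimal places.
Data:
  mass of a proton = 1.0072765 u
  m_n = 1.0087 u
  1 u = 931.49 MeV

Total binding energy = 201 × 7.763 = 1560.363 MeV
Mass defect = 1560.363 MeV / (931.49 MeV/u) = 1.675126 u
Constituent mass = 82(1.0072765) + 119(1.0087) = 202.6319730 u
Nuclear mass = 202.6319730 − 1.675126 = 200.9568470 u ≈ 200.9568 u (to 4 decimal places)

200.9568 u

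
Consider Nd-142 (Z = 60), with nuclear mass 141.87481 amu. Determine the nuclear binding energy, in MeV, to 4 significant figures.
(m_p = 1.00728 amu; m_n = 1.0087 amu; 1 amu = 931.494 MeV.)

1188 MeV

The nucleus contains 60 protons and 142 − 60 = 82 neutrons.
Σm = 60·m_p + 82·m_n = 60.43680 + 82.7134 = 143.15020 amu
The mass defect is 143.15020 − 141.87481 = 1.27539 amu.
Binding energy = Δm·c² = 1.27539 × 931.494 MeV/amu = 1188.02 MeV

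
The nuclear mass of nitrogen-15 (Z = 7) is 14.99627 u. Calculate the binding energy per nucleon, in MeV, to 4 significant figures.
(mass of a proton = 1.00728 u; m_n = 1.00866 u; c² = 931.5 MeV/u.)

The nucleus contains 7 protons and 15 − 7 = 8 neutrons.
Mass of separated nucleons = 7(1.00728) + 8(1.00866) = 7.05096 + 8.06928 = 15.12024 u
The mass defect is 15.12024 − 14.99627 = 0.12397 u.
E_B = 0.12397 × 931.5 = 115.478 MeV
Per nucleon: 115.478 / 15 = 7.699 MeV

7.699 MeV/nucleon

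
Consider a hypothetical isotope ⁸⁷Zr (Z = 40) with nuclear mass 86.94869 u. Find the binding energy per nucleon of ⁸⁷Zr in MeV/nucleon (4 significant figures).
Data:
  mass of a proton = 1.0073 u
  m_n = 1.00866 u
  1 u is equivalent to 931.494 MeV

8.034 MeV/nucleon

Total constituent mass: 40 × 1.0073 + 47 × 1.00866 = 87.69902 u
Mass defect Δm = 87.69902 − 86.94869 = 0.75033 u
E_B = 0.75033 × 931.494 = 698.928 MeV
Per nucleon: 698.928 / 87 = 8.034 MeV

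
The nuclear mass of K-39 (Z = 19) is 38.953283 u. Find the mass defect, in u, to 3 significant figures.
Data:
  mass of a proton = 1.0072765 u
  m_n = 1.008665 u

Total constituent mass: 19 × 1.0072765 + 20 × 1.008665 = 39.3115535 u
Δm = 39.3115535 − 38.953283 = 0.3582705 u

0.358 u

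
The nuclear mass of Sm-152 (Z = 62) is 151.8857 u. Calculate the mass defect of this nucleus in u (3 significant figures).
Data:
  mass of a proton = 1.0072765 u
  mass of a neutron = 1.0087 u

1.35 u

Σm = 62·m_p + 90·m_n = 62.4511430 + 90.7830 = 153.2341430 u
Δm = 153.2341430 − 151.8857 = 1.3484430 u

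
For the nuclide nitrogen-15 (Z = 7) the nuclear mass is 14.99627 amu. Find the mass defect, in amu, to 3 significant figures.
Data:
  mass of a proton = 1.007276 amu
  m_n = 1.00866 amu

With 7 protons and 8 neutrons (A = 15):
Σm = 7·m_p + 8·m_n = 7.050932 + 8.06928 = 15.120212 amu
The mass defect is 15.120212 − 14.99627 = 0.123942 amu.

0.124 amu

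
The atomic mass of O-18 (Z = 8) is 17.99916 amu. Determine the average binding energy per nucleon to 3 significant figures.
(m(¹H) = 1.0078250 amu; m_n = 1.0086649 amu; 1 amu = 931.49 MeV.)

Σm = 8·m(¹H) + 10·m_n = 8.0626000 + 10.0866490 = 18.1492490 amu
Mass defect Δm = 18.1492490 − 17.99916 = 0.1500890 amu
E_B = 0.1500890 × 931.49 = 139.806 MeV
BE/A = 139.806 MeV / 18 = 7.767 MeV/nucleon

7.77 MeV/nucleon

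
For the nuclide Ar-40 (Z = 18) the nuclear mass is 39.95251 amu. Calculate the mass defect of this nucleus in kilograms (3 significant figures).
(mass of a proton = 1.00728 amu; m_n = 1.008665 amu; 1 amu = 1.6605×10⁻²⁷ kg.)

6.13e-28 kg

Mass of separated nucleons = 18(1.00728) + 22(1.008665) = 18.13104 + 22.190630 = 40.321670 amu
The mass defect is 40.321670 − 39.95251 = 0.369160 amu.
In SI units: 0.369160 amu × 1.6605×10⁻²⁷ kg/amu = 6.1299e-28 kg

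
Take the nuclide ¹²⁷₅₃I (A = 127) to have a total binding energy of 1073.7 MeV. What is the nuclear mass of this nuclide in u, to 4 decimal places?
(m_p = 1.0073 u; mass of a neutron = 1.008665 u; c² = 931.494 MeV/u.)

Mass defect = 1073.7 MeV / (931.494 MeV/u) = 1.152664 u
Constituent mass = 53(1.0073) + 74(1.008665) = 128.028110 u
Nuclear mass = 128.028110 − 1.152664 = 126.875446 u ≈ 126.8754 u (to 4 decimal places)

126.8754 u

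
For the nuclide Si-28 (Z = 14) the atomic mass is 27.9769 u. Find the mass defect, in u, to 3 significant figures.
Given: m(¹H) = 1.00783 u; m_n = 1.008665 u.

Mass of separated nucleons = 14(1.00783) + 14(1.008665) = 14.10962 + 14.121310 = 28.230930 u
Mass defect Δm = 28.230930 − 27.9769 = 0.254030 u

0.254 u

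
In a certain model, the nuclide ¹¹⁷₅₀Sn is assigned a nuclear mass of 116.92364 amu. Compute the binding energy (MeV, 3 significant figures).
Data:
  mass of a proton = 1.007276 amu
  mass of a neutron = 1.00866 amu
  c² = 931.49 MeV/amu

950 MeV

With 50 protons and 67 neutrons (A = 117):
Total constituent mass: 50 × 1.007276 + 67 × 1.00866 = 117.944020 amu
Δm = 117.944020 − 116.92364 = 1.020380 amu
Converting to energy: 1.020380 amu × 931.49 MeV/amu = 950.474 MeV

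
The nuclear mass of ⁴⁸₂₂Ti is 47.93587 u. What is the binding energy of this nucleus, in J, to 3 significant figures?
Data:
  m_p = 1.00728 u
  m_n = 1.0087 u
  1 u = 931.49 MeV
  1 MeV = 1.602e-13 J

With 22 protons and 26 neutrons (A = 48):
Σm = 22·m_p + 26·m_n = 22.16016 + 26.2262 = 48.38636 u
Δm = 48.38636 − 47.93587 = 0.45049 u
Binding energy = Δm·c² = 0.45049 × 931.49 MeV/u = 419.627 MeV
In joules: 419.627 MeV × 1.602e-13 J/MeV = 6.7224e-11 J

6.72e-11 J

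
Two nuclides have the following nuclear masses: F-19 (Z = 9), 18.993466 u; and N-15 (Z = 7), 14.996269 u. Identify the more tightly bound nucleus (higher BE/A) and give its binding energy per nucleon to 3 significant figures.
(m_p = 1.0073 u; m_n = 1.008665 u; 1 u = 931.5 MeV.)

F-19: Σm = 9(1.0073) + 10(1.008665) = 19.152350 u; Δm = 0.158884 u; E_B = 148.00 MeV; E_B/A = 7.789 MeV
N-15: Σm = 7(1.0073) + 8(1.008665) = 15.120420 u; Δm = 0.124151 u; E_B = 115.65 MeV; E_B/A = 7.710 MeV
F-19 has the higher binding energy per nucleon, so it is the more tightly bound nucleus.

F-19; 7.79 MeV/nucleon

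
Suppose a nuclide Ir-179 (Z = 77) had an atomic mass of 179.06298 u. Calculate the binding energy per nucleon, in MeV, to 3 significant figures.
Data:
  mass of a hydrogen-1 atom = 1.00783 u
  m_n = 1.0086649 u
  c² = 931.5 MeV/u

7.41 MeV/nucleon

With 77 protons and 102 neutrons (A = 179):
Mass of separated nucleons = 77(1.00783) + 102(1.0086649) = 77.60291 + 102.8838198 = 180.4867298 u
The mass defect is 180.4867298 − 179.06298 = 1.4237498 u.
Binding energy = Δm·c² = 1.4237498 × 931.5 MeV/u = 1326.22 MeV
BE/A = 1326.22 MeV / 179 = 7.409 MeV/nucleon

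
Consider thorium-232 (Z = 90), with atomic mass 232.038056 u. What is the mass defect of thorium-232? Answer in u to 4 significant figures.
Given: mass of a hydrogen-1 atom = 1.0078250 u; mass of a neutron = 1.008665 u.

1.897 u

With 90 protons and 142 neutrons (A = 232):
Total constituent mass: 90 × 1.0078250 + 142 × 1.008665 = 233.9346800 u
Δm = 233.9346800 − 232.038056 = 1.8966240 u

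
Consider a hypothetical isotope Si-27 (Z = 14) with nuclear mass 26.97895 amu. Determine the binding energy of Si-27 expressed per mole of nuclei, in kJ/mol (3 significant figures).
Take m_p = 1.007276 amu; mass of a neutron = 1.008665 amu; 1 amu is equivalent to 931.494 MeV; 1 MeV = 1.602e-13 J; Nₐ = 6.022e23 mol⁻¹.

2.12e+10 kJ/mol

Z = 14, so N = A − Z = 27 − 14 = 13.
Σm = 14·m_p + 13·m_n = 14.101864 + 13.112645 = 27.214509 amu
The mass defect is 27.214509 − 26.97895 = 0.235559 amu.
E_B = 0.235559 × 931.494 = 219.422 MeV
Per nucleus in joules: 219.422 MeV × 1.602e-13 J/MeV = 3.5151e-11 J
Per mole: 3.5151e-11 J × 6.022e23 mol⁻¹ = 2.1168e+13 J/mol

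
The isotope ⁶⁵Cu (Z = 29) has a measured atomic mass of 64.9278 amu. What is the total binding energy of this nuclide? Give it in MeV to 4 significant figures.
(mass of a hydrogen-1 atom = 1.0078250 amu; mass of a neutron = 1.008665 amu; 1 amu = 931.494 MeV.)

569.2 MeV

With 29 protons and 36 neutrons (A = 65):
Total constituent mass: 29 × 1.0078250 + 36 × 1.008665 = 65.5388650 amu
The mass defect is 65.5388650 − 64.9278 = 0.6110650 amu.
E_B = 0.6110650 × 931.494 = 569.203 MeV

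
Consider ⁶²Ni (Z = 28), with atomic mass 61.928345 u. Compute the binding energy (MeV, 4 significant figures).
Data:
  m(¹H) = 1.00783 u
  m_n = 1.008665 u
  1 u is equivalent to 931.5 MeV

545.4 MeV

Σm = 28·m(¹H) + 34·m_n = 28.21924 + 34.294610 = 62.513850 u
Δm = 62.513850 − 61.928345 = 0.585505 u
Binding energy = Δm·c² = 0.585505 × 931.5 MeV/u = 545.398 MeV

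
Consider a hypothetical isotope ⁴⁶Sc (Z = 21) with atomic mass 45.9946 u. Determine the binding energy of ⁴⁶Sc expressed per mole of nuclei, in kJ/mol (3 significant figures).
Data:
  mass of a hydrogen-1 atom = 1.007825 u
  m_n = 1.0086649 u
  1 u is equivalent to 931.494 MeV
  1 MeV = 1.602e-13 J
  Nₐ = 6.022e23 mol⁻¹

3.47e+10 kJ/mol

Total constituent mass: 21 × 1.007825 + 25 × 1.0086649 = 46.3809475 u
Mass defect Δm = 46.3809475 − 45.9946 = 0.3863475 u
E_B = 0.3863475 × 931.494 = 359.880 MeV
Per nucleus in joules: 359.880 MeV × 1.602e-13 J/MeV = 5.7653e-11 J
Per mole: 5.7653e-11 J × 6.022e23 mol⁻¹ = 3.4719e+13 J/mol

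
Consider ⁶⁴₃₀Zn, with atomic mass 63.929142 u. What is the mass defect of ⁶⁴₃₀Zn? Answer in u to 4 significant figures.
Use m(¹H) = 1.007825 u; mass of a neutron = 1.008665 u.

0.6002 u

The nucleus contains 30 protons and 64 − 30 = 34 neutrons.
Total constituent mass: 30 × 1.007825 + 34 × 1.008665 = 64.529360 u
The mass defect is 64.529360 − 63.929142 = 0.600218 u.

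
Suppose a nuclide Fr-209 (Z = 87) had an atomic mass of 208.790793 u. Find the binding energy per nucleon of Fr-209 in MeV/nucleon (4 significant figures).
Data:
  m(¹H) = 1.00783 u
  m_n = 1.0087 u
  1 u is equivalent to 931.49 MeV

8.699 MeV/nucleon

With 87 protons and 122 neutrons (A = 209):
Total constituent mass: 87 × 1.00783 + 122 × 1.0087 = 210.74261 u
Mass defect Δm = 210.74261 − 208.790793 = 1.951817 u
E_B = 1.951817 × 931.49 = 1818.10 MeV
Dividing by A = 209 gives 8.699 MeV per nucleon.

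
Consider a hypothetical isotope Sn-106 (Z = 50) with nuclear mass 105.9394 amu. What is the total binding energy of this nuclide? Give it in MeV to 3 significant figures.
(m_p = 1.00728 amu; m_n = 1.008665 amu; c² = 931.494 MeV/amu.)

848 MeV

Mass of separated nucleons = 50(1.00728) + 56(1.008665) = 50.36400 + 56.485240 = 106.849240 amu
Δm = 106.849240 − 105.9394 = 0.909840 amu
E_B = 0.909840 × 931.494 = 847.511 MeV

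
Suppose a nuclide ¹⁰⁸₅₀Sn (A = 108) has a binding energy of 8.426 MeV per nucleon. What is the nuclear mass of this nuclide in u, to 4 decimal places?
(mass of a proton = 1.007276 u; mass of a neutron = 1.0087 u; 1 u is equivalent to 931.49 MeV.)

Total binding energy = 108 × 8.426 = 910.008 MeV
Mass defect = 910.008 MeV / (931.49 MeV/u) = 0.976938 u
Constituent mass = 50(1.007276) + 58(1.0087) = 108.868400 u
Nuclear mass = 108.868400 − 0.976938 = 107.891462 u ≈ 107.8915 u (to 4 decimal places)

107.8915 u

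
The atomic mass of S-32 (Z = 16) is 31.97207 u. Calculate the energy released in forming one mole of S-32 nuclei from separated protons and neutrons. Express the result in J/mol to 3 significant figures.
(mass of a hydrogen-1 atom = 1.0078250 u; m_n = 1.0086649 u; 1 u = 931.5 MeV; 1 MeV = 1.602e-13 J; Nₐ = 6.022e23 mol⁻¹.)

Σm = 16·m(¹H) + 16·m_n = 16.1252000 + 16.1386384 = 32.2638384 u
Δm = 32.2638384 − 31.97207 = 0.2917684 u
E_B = 0.2917684 × 931.5 = 271.782 MeV
Per nucleus in joules: 271.782 MeV × 1.602e-13 J/MeV = 4.3539e-11 J
Per mole: 4.3539e-11 J × 6.022e23 mol⁻¹ = 2.6219e+13 J/mol

2.62e+13 J/mol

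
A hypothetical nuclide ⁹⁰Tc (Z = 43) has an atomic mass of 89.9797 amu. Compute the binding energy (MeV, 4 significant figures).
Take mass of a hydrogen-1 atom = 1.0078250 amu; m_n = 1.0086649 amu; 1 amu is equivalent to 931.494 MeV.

Z = 43, so N = A − Z = 90 − 43 = 47.
Mass of separated nucleons = 43(1.0078250) + 47(1.0086649) = 43.3364750 + 47.4072503 = 90.7437253 amu
Δm = 90.7437253 − 89.9797 = 0.7640253 amu
Converting to energy: 0.7640253 amu × 931.494 MeV/amu = 711.685 MeV

711.7 MeV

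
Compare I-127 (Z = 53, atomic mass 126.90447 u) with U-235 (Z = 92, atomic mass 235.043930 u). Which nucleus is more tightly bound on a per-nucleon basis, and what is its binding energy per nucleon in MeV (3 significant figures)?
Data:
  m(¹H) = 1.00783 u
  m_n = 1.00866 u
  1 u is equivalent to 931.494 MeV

I-127; 8.44 MeV/nucleon

I-127: Σm = 53(1.00783) + 74(1.00866) = 128.05583 u; Δm = 1.15136 u; E_B = 1072.485 MeV; E_B/A = 8.4448 MeV
U-235: Σm = 92(1.00783) + 143(1.00866) = 236.95874 u; Δm = 1.914810 u; E_B = 1783.6 MeV; E_B/A = 7.590 MeV
I-127 has the higher binding energy per nucleon, so it is the more tightly bound nucleus.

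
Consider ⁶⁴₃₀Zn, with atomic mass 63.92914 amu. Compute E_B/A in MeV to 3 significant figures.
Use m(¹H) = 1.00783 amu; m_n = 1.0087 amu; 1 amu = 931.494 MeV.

8.76 MeV/nucleon

Σm = 30·m(¹H) + 34·m_n = 30.23490 + 34.2958 = 64.53070 amu
The mass defect is 64.53070 − 63.92914 = 0.60156 amu.
Converting to energy: 0.60156 amu × 931.494 MeV/amu = 560.350 MeV
BE/A = 560.350 MeV / 64 = 8.755 MeV/nucleon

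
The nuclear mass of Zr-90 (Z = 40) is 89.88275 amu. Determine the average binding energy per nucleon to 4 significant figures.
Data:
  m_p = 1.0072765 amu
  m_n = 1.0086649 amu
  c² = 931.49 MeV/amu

Z = 40, so N = A − Z = 90 − 40 = 50.
Mass of separated nucleons = 40(1.0072765) + 50(1.0086649) = 40.2910600 + 50.4332450 = 90.7243050 amu
The mass defect is 90.7243050 − 89.88275 = 0.8415550 amu.
Converting to energy: 0.8415550 amu × 931.49 MeV/amu = 783.900 MeV
Per nucleon: 783.900 / 90 = 8.710 MeV

8.710 MeV/nucleon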